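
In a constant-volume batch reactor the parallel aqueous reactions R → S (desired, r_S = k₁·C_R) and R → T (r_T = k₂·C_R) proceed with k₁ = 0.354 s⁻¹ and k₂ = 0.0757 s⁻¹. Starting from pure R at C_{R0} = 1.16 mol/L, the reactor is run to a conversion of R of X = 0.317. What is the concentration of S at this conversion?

C_R = C_{R0}(1−X) = 0.7923 mol/L.
Both paths are first order in R, so the instantaneous fraction to S is constant: dC_S/d(−C_R) = k₁/(k₁+k₂) = 0.8238.
C_S = 0.8238·(C_{R0}−C_R) = 0.8238×0.3677 = 0.303 mol/L.

0.303 mol/L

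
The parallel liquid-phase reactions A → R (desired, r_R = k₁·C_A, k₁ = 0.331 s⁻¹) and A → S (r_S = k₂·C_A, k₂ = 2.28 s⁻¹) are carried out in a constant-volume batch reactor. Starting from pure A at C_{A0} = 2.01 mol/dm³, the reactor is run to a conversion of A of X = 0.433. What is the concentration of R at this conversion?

0.110 mol/dm³

C_A = C_{A0}(1−X) = 1.140 mol/dm³.
Both paths are first order in A, so the instantaneous fraction to R is constant: dC_R/d(−C_A) = k₁/(k₁+k₂) = 0.1268.
C_R = 0.1268·(C_{A0}−C_A) = 0.1268×0.8703 = 0.110 mol/dm³.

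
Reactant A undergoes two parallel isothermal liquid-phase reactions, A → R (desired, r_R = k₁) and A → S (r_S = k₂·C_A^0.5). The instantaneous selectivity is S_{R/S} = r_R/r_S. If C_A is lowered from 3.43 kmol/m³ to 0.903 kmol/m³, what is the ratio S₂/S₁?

S_{R/S} = (k₁/k₂)·C_A^-0.5, so S₂/S₁ = (C_{A,2}/C_{A,1})^-0.5.
= (0.903/3.43)^(-0.5) = (0.2633)^(-0.5) = 1.95.
Selectivity toward R rises as C_A falls — low-concentration operation is favoured.

1.95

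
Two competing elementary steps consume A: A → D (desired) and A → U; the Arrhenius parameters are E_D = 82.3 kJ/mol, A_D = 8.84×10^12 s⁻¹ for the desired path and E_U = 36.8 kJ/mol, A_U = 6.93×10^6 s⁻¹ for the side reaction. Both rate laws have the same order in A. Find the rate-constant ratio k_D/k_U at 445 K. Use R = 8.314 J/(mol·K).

5.82

Since both paths have the same order in A, the concentration cancels and S_{D/U} = k_D/k_U = (A_D/A_U)·exp[(E_U−E_D)/(RT)].
(E_U−E_D)/(RT) = (36.8−82.3)×10³/(8.314×445) = -45500/3700 = -12.30.
k_D/k_U = (8.84×10^12/6.93×10^6)·exp(-12.30) = 1.276×10^6 × 4.560×10^-6 = 5.82.
Since E_D > E_U, raising the temperature improves selectivity toward D.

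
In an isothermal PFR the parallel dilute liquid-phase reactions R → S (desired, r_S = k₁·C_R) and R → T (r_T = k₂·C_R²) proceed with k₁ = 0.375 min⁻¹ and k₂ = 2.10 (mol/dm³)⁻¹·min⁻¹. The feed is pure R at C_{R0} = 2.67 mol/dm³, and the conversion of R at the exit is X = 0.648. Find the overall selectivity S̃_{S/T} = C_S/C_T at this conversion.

C_R = C_{R0}(1−X) = 0.9398 mol/dm³.
Along a PFR/batch, dC_S/dC_R = −r_S/(r_S+r_T) = −k₁/(k₁+k₂·C_R).
Integrating from C_{R0} to C_R: C_S = (0.375/2.10)·ln[(0.375+2.10·2.67)/(0.375+2.10·0.940)] = 0.1786·ln(5.982/2.349) = 0.1669 mol/dm³.
C_T = (C_{R0}−C_R)−C_S = 1.563 mol/dm³; S̃_{S/T} = 0.1669/1.563 = 0.107.

0.107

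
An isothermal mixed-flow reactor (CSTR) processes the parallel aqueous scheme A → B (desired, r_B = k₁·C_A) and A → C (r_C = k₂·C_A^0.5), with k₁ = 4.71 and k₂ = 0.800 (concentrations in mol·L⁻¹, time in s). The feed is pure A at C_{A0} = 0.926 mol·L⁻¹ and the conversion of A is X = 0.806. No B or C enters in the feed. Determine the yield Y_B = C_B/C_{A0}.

0.575

Exit C_A = C_{A0}(1−X) = 0.926×0.194 = 0.1796 mol·L⁻¹.
A CSTR operates uniformly at the exit composition, giving r_B = 0.8461 and r_C = 0.3391 (each k·C_A^n at C_A = 0.1796).
Fraction of consumed A going to B: r_B/(r_B+r_C) = 0.7139.
C_B = 0.7139·C_{A0}·X = 0.7139×0.926×0.806 = 0.533 mol·L⁻¹; Y_B = C_B/C_{A0} = 0.575.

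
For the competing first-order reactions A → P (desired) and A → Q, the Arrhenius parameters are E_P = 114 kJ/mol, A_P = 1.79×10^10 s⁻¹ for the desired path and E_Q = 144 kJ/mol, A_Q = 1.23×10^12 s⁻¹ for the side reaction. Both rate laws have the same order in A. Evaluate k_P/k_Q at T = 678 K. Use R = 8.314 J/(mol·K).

With equal orders, S_{P/Q} = k_P/k_Q = (A_P/A_Q)·exp[(E_Q−E_P)/(RT)].
(E_Q−E_P)/(RT) = (144−114)×10³/(8.314×678) = 30000/5637 = 5.322.
k_P/k_Q = (1.79×10^10/1.23×10^12)·exp(5.322) = 0.01455 × 204.8 = 2.98.
Since E_P < E_Q, lowering the temperature improves selectivity toward P.

2.98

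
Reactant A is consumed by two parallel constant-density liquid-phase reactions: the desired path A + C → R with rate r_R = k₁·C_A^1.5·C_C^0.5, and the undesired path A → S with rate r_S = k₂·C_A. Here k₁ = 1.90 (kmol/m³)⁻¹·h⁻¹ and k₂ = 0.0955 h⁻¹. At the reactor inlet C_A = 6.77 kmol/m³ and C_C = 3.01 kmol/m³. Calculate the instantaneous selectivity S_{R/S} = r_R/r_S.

S_{R/S} = r_R/r_S = (k₁·C_A^1.5·C_C^0.5)/(k₂·C_A) = (k₁/k₂)·C_A^0.5·C_C^0.5.
= (1.90×6.770^1.5×3.010^0.5) / (0.0955×6.770) = 58.07/0.6465 = 89.8.
Since the desired path is higher order in A, keeping C_A high (PFR or concentrated feed) favours R.

89.8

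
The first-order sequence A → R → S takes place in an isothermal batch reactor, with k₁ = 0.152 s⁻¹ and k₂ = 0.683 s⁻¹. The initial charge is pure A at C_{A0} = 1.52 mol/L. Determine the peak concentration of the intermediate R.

0.220 mol/L

At the optimum, C_{R,max}/C_{A0} = (k₁/k₂)^[k₂/(k₂−k₁)].
= (0.152/0.683)^(0.683/(0.683−0.152)) = (0.2225)^(1.286) = 0.1448.
C_{R,max} = 0.1448×1.52 = 0.220 mol/L.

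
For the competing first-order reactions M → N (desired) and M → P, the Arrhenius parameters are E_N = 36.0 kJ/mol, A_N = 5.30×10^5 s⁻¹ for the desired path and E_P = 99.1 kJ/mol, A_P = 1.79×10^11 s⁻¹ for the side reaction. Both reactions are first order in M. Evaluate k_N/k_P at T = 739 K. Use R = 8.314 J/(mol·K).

With equal orders, S_{N/P} = k_N/k_P = (A_N/A_P)·exp[(E_P−E_N)/(RT)].
(E_P−E_N)/(RT) = (99.1−36.0)×10³/(8.314×739) = 63100/6144 = 10.27.
k_N/k_P = (5.30×10^5/1.79×10^11)·exp(10.27) = 2.961×10^-6 × 28857 = 0.0854.

0.0854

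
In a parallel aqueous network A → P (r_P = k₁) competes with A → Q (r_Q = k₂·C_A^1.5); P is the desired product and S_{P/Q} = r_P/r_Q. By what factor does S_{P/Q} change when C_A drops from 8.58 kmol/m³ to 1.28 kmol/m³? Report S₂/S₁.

S_{P/Q} = (k₁/k₂)·C_A^-1.5, so S₂/S₁ = (C_{A,2}/C_{A,1})^-1.5.
= (1.28/8.58)^(-1.5) = (0.1492)^(-1.5) = 17.4.

17.4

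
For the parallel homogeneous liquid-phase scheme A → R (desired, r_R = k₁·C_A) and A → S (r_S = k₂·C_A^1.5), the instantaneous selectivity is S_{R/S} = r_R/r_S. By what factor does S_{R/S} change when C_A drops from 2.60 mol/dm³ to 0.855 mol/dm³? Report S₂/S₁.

1.74

S_{R/S} = (k₁/k₂)·C_A^-0.5, so S₂/S₁ = (C_{A,2}/C_{A,1})^-0.5.
= (0.855/2.60)^(-0.5) = (0.3288)^(-0.5) = 1.74.
Selectivity toward R rises as C_A falls — low-concentration operation is favoured.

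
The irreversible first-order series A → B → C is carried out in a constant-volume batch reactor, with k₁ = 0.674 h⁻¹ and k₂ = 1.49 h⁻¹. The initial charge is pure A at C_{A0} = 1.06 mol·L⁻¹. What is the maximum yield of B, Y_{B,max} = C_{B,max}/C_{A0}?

Evaluating C_B at t_opt = ln(k₂/k₁)/(k₂−k₁) gives C_{B,max}/C_{A0} = (k₁/k₂)^[k₂/(k₂−k₁)].
= (0.674/1.49)^(1.49/(1.49−0.674)) = (0.4523)^(1.826) = 0.2349.

0.235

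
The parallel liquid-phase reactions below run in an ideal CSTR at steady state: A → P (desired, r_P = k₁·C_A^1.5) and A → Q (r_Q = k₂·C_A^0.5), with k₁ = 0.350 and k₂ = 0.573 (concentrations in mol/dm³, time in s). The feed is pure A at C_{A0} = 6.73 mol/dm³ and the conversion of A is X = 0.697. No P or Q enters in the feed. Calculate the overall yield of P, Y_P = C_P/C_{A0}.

Exit C_A = C_{A0}(1−X) = 6.73×0.303 = 2.039 mol/dm³.
In a CSTR the entire volume is at exit conditions, so r_P = 0.350×2.039^1.5 = 1.019 and r_Q = 0.573×2.039^0.5 = 0.8182.
Fraction of consumed A going to P: r_P/(r_P+r_Q) = 0.5547.
C_P = 0.5547·C_{A0}·X = 0.5547×6.73×0.697 = 2.60 mol/dm³; Y_P = C_P/C_{A0} = 0.387.

0.387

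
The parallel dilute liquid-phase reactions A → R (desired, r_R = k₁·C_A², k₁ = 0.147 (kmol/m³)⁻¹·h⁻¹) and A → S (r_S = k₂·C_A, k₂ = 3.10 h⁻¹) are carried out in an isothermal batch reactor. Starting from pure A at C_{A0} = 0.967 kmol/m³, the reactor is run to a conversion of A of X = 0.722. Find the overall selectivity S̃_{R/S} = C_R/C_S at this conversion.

C_A = C_{A0}(1−X) = 0.2688 kmol/m³.
Along a PFR/batch, dC_S/dC_A = −r_S/(r_R+r_S) = −k₂/(k₂+k₁·C_A).
Integrating from C_{A0} to C_A: C_S = (3.10/0.147)·ln[(3.10+0.147·0.967)/(3.10+0.147·0.269)] = 21.09·ln(3.242/3.140) = 0.6784 kmol/m³.
Then C_R = (C_{A0}−C_A) − C_S = 0.6982 − 0.6784 = 0.01982 kmol/m³.
S̃_{R/S} = C_R/C_S = 0.01982/0.6784 = 0.0292.

0.0292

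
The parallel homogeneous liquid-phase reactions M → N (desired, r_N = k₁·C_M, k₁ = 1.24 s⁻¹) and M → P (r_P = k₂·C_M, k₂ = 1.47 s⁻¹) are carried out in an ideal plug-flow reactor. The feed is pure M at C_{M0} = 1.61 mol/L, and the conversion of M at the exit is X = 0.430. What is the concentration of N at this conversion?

C_M = C_{M0}(1−X) = 0.9177 mol/L.
Both paths are first order in M, so the instantaneous fraction to N is constant: dC_N/d(−C_M) = k₁/(k₁+k₂) = 0.4576.
C_N = 0.4576·(C_{M0}−C_M) = 0.4576×0.6923 = 0.317 mol/L.

0.317 mol/L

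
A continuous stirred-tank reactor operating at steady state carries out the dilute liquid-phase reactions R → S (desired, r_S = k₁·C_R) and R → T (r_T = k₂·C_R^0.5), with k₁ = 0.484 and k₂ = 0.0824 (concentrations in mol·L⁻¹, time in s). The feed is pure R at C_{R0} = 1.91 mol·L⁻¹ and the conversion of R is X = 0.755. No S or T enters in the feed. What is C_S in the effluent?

Exit C_R = C_{R0}(1−X) = 1.91×0.245 = 0.4679 mol·L⁻¹.
Rates in a CSTR are evaluated at the outlet concentration: r_S = 0.484×0.4679 = 0.2265, r_T = 0.0824×0.4679^0.5 = 0.05637.
Fraction of consumed R going to S: r_S/(r_S+r_T) = 0.8007.
C_S = 0.8007·C_{R0}·X = 0.8007×1.91×0.755 = 1.15 mol·L⁻¹.

1.15 mol·L⁻¹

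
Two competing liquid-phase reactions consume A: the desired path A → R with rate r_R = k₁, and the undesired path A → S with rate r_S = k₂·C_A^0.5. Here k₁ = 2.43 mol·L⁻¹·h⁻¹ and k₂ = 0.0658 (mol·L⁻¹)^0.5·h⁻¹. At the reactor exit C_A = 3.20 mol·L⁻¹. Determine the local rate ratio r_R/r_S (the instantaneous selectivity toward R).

20.6

S_{R/S} = r_R/r_S = (k₁)/(k₂·C_A^0.5) = (k₁/k₂)·C_A^-0.5.
= (2.43) / (0.0658×3.200^0.5) = 2.430/0.1177 = 20.6.
The undesired path is higher order in A, so low C_A (CSTR or dilute feed) favours R.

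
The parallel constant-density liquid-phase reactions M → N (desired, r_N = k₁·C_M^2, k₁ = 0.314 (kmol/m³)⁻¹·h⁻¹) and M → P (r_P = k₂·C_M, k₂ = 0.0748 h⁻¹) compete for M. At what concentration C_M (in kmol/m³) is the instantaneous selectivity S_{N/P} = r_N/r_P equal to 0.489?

S_{N/P} = (k₁/k₂)·C_M ⇒ C_M = S·k₂/k₁.
= 0.489×0.0748/0.314 = 0.116 kmol/m³.

0.116 kmol/m³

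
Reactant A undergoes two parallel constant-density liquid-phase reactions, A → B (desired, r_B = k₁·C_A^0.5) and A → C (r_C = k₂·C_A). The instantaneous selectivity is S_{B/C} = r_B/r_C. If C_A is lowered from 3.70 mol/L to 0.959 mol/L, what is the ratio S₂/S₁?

S_{B/C} = (k₁/k₂)·C_A^-0.5, so S₂/S₁ = (C_{A,2}/C_{A,1})^-0.5.
= (0.959/3.70)^(-0.5) = (0.2592)^(-0.5) = 1.96.
Selectivity toward B rises as C_A falls — low-concentration operation is favoured.

1.96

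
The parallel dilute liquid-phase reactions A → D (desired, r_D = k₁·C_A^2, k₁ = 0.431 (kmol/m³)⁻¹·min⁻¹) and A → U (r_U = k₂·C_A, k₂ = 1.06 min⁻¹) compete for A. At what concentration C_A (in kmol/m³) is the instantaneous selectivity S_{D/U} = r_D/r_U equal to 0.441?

1.08 kmol/m³

S_{D/U} = (k₁/k₂)·C_A ⇒ C_A = S·k₂/k₁.
= 0.441×1.06/0.431 = 1.08 kmol/m³.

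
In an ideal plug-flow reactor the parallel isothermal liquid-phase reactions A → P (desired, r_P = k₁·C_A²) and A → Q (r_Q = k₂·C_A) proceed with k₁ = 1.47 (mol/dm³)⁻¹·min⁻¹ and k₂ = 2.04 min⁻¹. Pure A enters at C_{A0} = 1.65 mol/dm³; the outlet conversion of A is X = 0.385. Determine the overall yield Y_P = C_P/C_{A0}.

C_A = C_{A0}(1−X) = 1.015 mol/dm³.
Along a PFR/batch, dC_Q/dC_A = −r_Q/(r_P+r_Q) = −k₂/(k₂+k₁·C_A).
Integrating from C_{A0} to C_A: C_Q = (2.04/1.47)·ln[(2.04+1.47·1.65)/(2.04+1.47·1.01)] = 1.388·ln(4.466/3.532) = 0.3256 mol/dm³.
Then C_P = (C_{A0}−C_A) − C_Q = 0.6352 − 0.3256 = 0.3097 mol/dm³.
Y_P = C_P/C_{A0} = 0.3097/1.65 = 0.188.

0.188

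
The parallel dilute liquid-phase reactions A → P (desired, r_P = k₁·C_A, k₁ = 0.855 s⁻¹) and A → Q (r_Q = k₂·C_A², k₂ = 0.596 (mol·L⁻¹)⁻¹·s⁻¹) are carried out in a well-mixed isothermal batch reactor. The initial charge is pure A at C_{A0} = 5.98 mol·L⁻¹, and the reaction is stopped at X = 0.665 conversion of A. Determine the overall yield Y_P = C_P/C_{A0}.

0.184

C_A = C_{A0}(1−X) = 2.003 mol·L⁻¹.
Along a PFR/batch, dC_P/dC_A = −r_P/(r_P+r_Q) = −k₁/(k₁+k₂·C_A).
Integrating from C_{A0} to C_A: C_P = (0.855/0.596)·ln[(0.855+0.596·5.98)/(0.855+0.596·2.00)] = 1.435·ln(4.419/2.049) = 1.103 mol·L⁻¹.
Y_P = C_P/C_{A0} = 1.103/5.98 = 0.184.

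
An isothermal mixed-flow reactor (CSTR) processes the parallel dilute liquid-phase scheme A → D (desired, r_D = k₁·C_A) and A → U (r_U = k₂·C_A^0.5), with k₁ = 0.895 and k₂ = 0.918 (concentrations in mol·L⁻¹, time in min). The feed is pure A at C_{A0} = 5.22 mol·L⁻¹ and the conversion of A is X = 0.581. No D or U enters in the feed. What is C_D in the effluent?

Exit C_A = C_{A0}(1−X) = 5.22×0.419 = 2.187 mol·L⁻¹.
Rates in a CSTR are evaluated at the outlet concentration: r_D = 0.895×2.187 = 1.958, r_U = 0.918×2.187^0.5 = 1.358.
Fraction of consumed A going to D: r_D/(r_D+r_U) = 0.5905.
C_D = 0.5905·C_{A0}·X = 0.5905×5.22×0.581 = 1.79 mol·L⁻¹.

1.79 mol·L⁻¹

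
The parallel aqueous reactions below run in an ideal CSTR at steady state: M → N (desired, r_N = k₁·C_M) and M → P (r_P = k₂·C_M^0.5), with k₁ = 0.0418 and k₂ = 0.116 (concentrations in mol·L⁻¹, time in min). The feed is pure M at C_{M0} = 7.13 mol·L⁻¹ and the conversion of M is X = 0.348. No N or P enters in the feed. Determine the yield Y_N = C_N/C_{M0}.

0.152

Exit C_M = C_{M0}(1−X) = 7.13×0.652 = 4.649 mol·L⁻¹.
Rates in a CSTR are evaluated at the outlet concentration: r_N = 0.0418×4.649 = 0.1943, r_P = 0.116×4.649^0.5 = 0.2501.
Fraction of consumed M going to N: r_N/(r_N+r_P) = 0.4372.
C_N = 0.4372·C_{M0}·X = 0.4372×7.13×0.348 = 1.08 mol·L⁻¹; Y_N = C_N/C_{M0} = 0.152.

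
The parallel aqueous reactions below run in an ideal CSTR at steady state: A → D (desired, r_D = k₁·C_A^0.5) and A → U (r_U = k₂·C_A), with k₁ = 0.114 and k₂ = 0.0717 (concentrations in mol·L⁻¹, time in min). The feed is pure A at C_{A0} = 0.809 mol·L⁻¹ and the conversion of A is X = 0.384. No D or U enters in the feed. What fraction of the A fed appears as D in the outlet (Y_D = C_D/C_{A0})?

Exit C_A = C_{A0}(1−X) = 0.809×0.616 = 0.4983 mol·L⁻¹.
In a CSTR the entire volume is at exit conditions, so r_D = 0.114×0.4983^0.5 = 0.08048 and r_U = 0.0717×0.4983 = 0.03573.
Fraction of consumed A going to D: r_D/(r_D+r_U) = 0.6925.
C_D = 0.6925·C_{A0}·X = 0.6925×0.809×0.384 = 0.215 mol·L⁻¹; Y_D = C_D/C_{A0} = 0.266.

0.266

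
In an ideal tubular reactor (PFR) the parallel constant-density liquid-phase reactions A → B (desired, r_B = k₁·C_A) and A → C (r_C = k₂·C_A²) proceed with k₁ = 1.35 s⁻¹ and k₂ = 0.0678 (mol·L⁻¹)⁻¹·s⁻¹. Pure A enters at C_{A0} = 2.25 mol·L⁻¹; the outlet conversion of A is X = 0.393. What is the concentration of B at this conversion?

C_A = C_{A0}(1−X) = 1.366 mol·L⁻¹.
Along a PFR/batch, dC_B/dC_A = −r_B/(r_B+r_C) = −k₁/(k₁+k₂·C_A).
Integrating from C_{A0} to C_A: C_B = (1.35/0.0678)·ln[(1.35+0.0678·2.25)/(1.35+0.0678·1.37)] = 19.91·ln(1.503/1.443) = 0.8108 mol·L⁻¹.

0.811 mol·L⁻¹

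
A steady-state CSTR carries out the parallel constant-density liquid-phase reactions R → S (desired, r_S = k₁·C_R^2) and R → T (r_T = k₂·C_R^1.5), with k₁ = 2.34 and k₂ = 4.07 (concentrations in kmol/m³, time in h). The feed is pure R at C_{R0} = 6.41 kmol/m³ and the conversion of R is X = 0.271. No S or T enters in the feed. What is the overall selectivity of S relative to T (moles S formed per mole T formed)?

1.24

Exit C_R = C_{R0}(1−X) = 6.41×0.729 = 4.673 kmol/m³.
Rates in a CSTR are evaluated at the outlet concentration: r_S = 2.34×4.673^2 = 51.10, r_T = 4.07×4.673^1.5 = 41.11.
Overall selectivity = C_S/C_T = r_Sτ/(r_Tτ) = r_S/r_T = 1.24.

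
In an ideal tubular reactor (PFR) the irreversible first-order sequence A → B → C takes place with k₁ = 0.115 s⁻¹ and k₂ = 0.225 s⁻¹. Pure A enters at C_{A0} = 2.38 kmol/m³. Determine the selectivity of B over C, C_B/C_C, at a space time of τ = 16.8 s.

0.175

For first-order series with pure A initially, C_B(τ) = k₁C_{A0}/(k₂−k₁)·(e^(−k₁τ) − e^(−k₂τ)).
e^(−k₁τ) = e^(−0.115×16.8) = e^(−1.932) = 0.1449; e^(−k₂τ) = e^(−3.780) = 0.02282.
C_B = 0.115×2.38/(0.225−0.115) × (0.1449−0.02282) = 2.488×0.1220 = 0.3036 kmol/m³.
C_A = C_{A0}e^(−k₁τ) = 0.3448 kmol/m³, so C_C = C_{A0}−C_A−C_B = 1.732 kmol/m³; C_B/C_C = 0.175.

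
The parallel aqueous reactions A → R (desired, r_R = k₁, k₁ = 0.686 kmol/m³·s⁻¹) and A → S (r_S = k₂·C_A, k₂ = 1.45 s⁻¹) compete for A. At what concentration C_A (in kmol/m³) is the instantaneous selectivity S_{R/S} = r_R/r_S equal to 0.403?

S_{R/S} = (k₁/k₂)·C_A⁻¹ ⇒ C_A = (S·k₂/k₁)^(-1).
= (0.403×1.45/0.686)^(-1) = (0.8518)^(-1) = 1.17 kmol/m³.

1.17 kmol/m³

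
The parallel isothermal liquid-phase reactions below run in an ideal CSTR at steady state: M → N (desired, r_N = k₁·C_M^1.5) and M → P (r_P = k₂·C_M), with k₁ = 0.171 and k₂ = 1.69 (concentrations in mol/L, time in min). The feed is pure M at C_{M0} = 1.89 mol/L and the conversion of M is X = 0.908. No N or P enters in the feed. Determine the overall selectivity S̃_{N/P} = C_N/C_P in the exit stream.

Exit C_M = C_{M0}(1−X) = 1.89×0.0920 = 0.1739 mol/L.
In a CSTR the entire volume is at exit conditions, so r_N = 0.171×0.1739^1.5 = 0.01240 and r_P = 1.69×0.1739 = 0.2939.
Overall selectivity = C_N/C_P = r_Nτ/(r_Pτ) = r_N/r_P = 0.0422.

0.0422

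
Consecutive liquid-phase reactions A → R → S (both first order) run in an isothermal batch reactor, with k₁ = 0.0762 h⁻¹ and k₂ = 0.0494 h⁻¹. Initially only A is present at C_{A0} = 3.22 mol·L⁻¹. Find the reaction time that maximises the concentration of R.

Setting dC_R/dt = 0 gives t_opt = ln(k₂/k₁)/(k₂−k₁).
= ln(0.0494/0.0762)/(0.0494−0.0762) = ln(0.6483)/-0.02680 = -0.4334/-0.02680 = 16.2 h.

16.2 h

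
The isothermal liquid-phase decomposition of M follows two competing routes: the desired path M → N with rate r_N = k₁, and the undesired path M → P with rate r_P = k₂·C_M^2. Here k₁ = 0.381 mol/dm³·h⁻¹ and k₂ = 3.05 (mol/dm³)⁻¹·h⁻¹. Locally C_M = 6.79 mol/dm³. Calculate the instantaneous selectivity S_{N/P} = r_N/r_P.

0.00271

S_{N/P} = r_N/r_P = (k₁)/(k₂·C_M^2) = (k₁/k₂)·C_M^-2.
= (0.381) / (3.05×6.790^2) = 0.3810/140.6 = 0.00271.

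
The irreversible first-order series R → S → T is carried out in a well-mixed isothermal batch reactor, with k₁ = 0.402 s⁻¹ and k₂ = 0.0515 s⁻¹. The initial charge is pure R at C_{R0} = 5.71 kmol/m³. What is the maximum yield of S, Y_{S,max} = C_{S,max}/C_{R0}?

0.739

At the optimum, C_{S,max}/C_{R0} = (k₁/k₂)^[k₂/(k₂−k₁)].
= (0.402/0.0515)^(0.0515/(0.0515−0.402)) = (7.806)^(-0.1469) = 0.7394.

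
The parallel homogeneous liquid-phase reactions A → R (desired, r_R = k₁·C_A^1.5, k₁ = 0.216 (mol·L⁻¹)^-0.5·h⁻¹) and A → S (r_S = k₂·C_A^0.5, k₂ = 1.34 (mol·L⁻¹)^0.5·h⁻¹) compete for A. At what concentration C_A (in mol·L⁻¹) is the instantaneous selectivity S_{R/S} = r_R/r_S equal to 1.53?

9.49 mol·L⁻¹

S_{R/S} = (k₁/k₂)·C_A ⇒ C_A = S·k₂/k₁.
= 1.53×1.34/0.216 = 9.49 mol·L⁻¹.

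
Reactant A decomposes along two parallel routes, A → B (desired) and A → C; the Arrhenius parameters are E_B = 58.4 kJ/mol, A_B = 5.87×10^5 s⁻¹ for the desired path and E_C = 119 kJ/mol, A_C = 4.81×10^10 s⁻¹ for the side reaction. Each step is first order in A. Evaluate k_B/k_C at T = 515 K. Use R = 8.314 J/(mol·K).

17.1

Since both paths have the same order in A, the concentration cancels and S_{B/C} = k_B/k_C = (A_B/A_C)·exp[(E_C−E_B)/(RT)].
(E_C−E_B)/(RT) = (119−58.4)×10³/(8.314×515) = 60600/4282 = 14.15.
k_B/k_C = (5.87×10^5/4.81×10^10)·exp(14.15) = 1.220×10^-5 × 1.402×10^6 = 17.1.
Since E_B < E_C, lowering the temperature improves selectivity toward B.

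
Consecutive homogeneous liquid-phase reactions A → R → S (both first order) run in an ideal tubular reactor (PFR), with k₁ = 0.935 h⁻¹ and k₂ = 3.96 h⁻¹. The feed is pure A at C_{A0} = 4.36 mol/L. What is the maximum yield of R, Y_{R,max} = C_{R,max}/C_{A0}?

At the optimum, C_{R,max}/C_{A0} = (k₁/k₂)^[k₂/(k₂−k₁)].
= (0.935/3.96)^(3.96/(3.96−0.935)) = (0.2361)^(1.309) = 0.1511.

0.151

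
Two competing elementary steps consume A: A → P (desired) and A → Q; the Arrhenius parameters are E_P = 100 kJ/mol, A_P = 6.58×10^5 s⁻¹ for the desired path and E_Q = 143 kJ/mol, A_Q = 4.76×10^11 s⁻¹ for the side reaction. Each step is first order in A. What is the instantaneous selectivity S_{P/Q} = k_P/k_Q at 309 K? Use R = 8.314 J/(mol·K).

25.7

Since both paths have the same order in A, the concentration cancels and S_{P/Q} = k_P/k_Q = (A_P/A_Q)·exp[(E_Q−E_P)/(RT)].
(E_Q−E_P)/(RT) = (143−100)×10³/(8.314×309) = 43000/2569 = 16.74.
k_P/k_Q = (6.58×10^5/4.76×10^11)·exp(16.74) = 1.382×10^-6 × 1.858×10^7 = 25.7.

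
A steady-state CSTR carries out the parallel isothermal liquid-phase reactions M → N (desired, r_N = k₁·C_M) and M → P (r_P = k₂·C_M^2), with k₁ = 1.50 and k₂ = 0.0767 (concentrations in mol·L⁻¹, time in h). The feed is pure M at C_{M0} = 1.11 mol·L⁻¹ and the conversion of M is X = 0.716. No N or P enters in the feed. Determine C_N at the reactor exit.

0.782 mol·L⁻¹

Exit C_M = C_{M0}(1−X) = 1.11×0.284 = 0.3152 mol·L⁻¹.
A CSTR operates uniformly at the exit composition, giving r_N = 0.4729 and r_P = 0.007622 (each k·C_M^n at C_M = 0.3152).
Fraction of consumed M going to N: r_N/(r_N+r_P) = 0.9841.
C_N = 0.9841·C_{M0}·X = 0.9841×1.11×0.716 = 0.782 mol·L⁻¹.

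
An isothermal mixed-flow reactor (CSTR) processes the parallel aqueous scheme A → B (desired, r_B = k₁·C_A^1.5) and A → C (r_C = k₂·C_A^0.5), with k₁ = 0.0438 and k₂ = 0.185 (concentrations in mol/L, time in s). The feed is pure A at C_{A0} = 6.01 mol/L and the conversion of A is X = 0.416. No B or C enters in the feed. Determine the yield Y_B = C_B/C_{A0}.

0.189

Exit C_A = C_{A0}(1−X) = 6.01×0.584 = 3.510 mol/L.
A CSTR operates uniformly at the exit composition, giving r_B = 0.2880 and r_C = 0.3466 (each k·C_A^n at C_A = 3.510).
Fraction of consumed A going to B: r_B/(r_B+r_C) = 0.4538.
C_B = 0.4538·C_{A0}·X = 0.4538×6.01×0.416 = 1.13 mol/L; Y_B = C_B/C_{A0} = 0.189.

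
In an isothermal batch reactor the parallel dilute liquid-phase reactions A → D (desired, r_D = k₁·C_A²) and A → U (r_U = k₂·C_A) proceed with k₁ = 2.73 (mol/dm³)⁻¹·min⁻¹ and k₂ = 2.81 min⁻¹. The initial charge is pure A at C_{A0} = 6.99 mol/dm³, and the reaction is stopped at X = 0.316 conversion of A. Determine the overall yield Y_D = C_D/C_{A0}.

C_A = C_{A0}(1−X) = 4.781 mol/dm³.
Along a PFR/batch, dC_U/dC_A = −r_U/(r_D+r_U) = −k₂/(k₂+k₁·C_A).
Integrating from C_{A0} to C_A: C_U = (2.81/2.73)·ln[(2.81+2.73·6.99)/(2.81+2.73·4.78)] = 1.029·ln(21.89/15.86) = 0.3316 mol/dm³.
Then C_D = (C_{A0}−C_A) − C_U = 2.209 − 0.3316 = 1.877 mol/dm³.
Y_D = C_D/C_{A0} = 1.877/6.99 = 0.269.

0.269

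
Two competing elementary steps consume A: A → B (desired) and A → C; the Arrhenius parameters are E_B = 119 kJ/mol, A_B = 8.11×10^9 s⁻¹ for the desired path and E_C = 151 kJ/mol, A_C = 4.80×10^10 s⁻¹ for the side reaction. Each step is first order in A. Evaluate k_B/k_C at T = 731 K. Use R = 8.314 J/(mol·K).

32.7

With equal orders, S_{B/C} = k_B/k_C = (A_B/A_C)·exp[(E_C−E_B)/(RT)].
(E_C−E_B)/(RT) = (151−119)×10³/(8.314×731) = 32000/6078 = 5.265.
k_B/k_C = (8.11×10^9/4.80×10^10)·exp(5.265) = 0.1690 × 193.5 = 32.7.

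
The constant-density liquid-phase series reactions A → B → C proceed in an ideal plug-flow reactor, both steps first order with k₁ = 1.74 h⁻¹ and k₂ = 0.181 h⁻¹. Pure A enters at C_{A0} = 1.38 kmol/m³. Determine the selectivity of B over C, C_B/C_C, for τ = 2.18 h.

2.90

The intermediate concentration in a first-order A→B→C sequence is C_B = k₁C_{A0}(e^(−k₁τ) − e^(−k₂τ))/(k₂−k₁).
e^(−k₁τ) = e^(−1.74×2.18) = e^(−3.793) = 0.02252; e^(−k₂τ) = e^(−0.3946) = 0.6740.
C_B = 1.74×1.38/(0.181−1.74) × (0.02252−0.6740) = (-1.540)×(-0.6514) = 1.003 kmol/m³.
C_A = C_{A0}e^(−k₁τ) = 0.03108 kmol/m³, so C_C = C_{A0}−C_A−C_B = 0.3456 kmol/m³; C_B/C_C = 2.90.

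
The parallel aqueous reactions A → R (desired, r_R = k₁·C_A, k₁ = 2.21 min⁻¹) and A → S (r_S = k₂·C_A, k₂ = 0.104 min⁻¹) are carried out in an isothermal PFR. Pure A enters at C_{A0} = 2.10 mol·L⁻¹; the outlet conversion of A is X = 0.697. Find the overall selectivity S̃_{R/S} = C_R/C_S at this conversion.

21.2

C_A = C_{A0}(1−X) = 0.6363 mol·L⁻¹.
Both paths are first order in A, so the instantaneous fraction to R is constant: dC_R/d(−C_A) = k₁/(k₁+k₂) = 0.9551.
C_R = 0.9551·(C_{A0}−C_A) = 0.9551×1.464 = 1.40 mol·L⁻¹.
C_S = (C_{A0}−C_A)−C_R = 0.06578 mol·L⁻¹; S̃_{R/S} = 1.398/0.06578 = 21.2.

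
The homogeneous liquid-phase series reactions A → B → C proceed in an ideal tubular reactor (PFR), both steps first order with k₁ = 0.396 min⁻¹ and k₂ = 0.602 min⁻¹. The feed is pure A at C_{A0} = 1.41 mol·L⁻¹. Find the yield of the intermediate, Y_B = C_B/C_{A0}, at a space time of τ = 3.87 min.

Solving the coupled first-order balances gives C_B(τ) = [k₁/(k₂−k₁)]·C_{A0}·(e^(−k₁τ) − e^(−k₂τ)).
e^(−k₁τ) = e^(−0.396×3.87) = e^(−1.533) = 0.2160; e^(−k₂τ) = e^(−2.330) = 0.09732.
C_B = 0.396×1.41/(0.602−0.396) × (0.2160−0.09732) = 2.710×0.1187 = 0.3217 mol·L⁻¹.
Y_B = C_B/C_{A0} = 0.3217/1.41 = 0.228.

0.228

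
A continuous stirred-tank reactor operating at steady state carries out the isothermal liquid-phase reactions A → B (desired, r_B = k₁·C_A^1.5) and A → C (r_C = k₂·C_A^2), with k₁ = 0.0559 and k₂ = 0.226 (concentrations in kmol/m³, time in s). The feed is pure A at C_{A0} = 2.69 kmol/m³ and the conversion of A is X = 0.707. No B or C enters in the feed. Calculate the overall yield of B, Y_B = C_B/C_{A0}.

Exit C_A = C_{A0}(1−X) = 2.69×0.293 = 0.7882 kmol/m³.
In a CSTR the entire volume is at exit conditions, so r_B = 0.0559×0.7882^1.5 = 0.03911 and r_C = 0.226×0.7882^2 = 0.1404.
Fraction of consumed A going to B: r_B/(r_B+r_C) = 0.2179.
C_B = 0.2179·C_{A0}·X = 0.2179×2.69×0.707 = 0.414 kmol/m³; Y_B = C_B/C_{A0} = 0.154.

0.154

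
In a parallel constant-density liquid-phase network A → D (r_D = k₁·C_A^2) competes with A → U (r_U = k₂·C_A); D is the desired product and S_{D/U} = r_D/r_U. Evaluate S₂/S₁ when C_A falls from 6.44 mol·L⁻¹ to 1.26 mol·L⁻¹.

S_{D/U} = (k₁/k₂)·C_A, so S₂/S₁ = (C_{A,2}/C_{A,1}).
= 1.26/6.44 = 0.196.
Selectivity toward D falls as C_A falls — high-concentration operation is favoured.

0.196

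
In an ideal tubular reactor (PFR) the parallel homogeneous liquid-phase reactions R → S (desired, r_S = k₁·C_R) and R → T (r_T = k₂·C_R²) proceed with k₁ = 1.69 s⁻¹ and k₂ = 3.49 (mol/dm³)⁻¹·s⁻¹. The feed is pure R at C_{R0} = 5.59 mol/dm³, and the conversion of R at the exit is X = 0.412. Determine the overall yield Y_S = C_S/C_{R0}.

C_R = C_{R0}(1−X) = 3.287 mol/dm³.
Along a PFR/batch, dC_S/dC_R = −r_S/(r_S+r_T) = −k₁/(k₁+k₂·C_R).
Integrating from C_{R0} to C_R: C_S = (1.69/3.49)·ln[(1.69+3.49·5.59)/(1.69+3.49·3.29)] = 0.4842·ln(21.20/13.16) = 0.2308 mol/dm³.
Y_S = C_S/C_{R0} = 0.2308/5.59 = 0.0413.

0.0413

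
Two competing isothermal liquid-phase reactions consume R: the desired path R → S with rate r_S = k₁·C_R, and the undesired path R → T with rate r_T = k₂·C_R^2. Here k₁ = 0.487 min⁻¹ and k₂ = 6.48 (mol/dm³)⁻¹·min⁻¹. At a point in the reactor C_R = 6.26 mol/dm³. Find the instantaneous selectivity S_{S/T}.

S_{S/T} = r_S/r_T = (k₁·C_R)/(k₂·C_R^2) = (k₁/k₂)·C_R⁻¹.
= (0.487×6.260) / (6.48×6.260^2) = 3.049/253.9 = 0.0120.
The undesired path is higher order in R, so low C_R (CSTR or dilute feed) favours S.

0.0120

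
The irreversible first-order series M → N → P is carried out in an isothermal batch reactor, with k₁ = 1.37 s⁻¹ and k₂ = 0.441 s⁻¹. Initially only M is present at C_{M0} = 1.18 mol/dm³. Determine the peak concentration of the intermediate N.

0.689 mol/dm³

For a first-order series the maximum intermediate yield is C_{N,max}/C_{M0} = (k₁/k₂)^[k₂/(k₂−k₁)].
= (1.37/0.441)^(0.441/(0.441−1.37)) = (3.107)^(-0.4747) = 0.5839.
C_{N,max} = 0.5839×1.18 = 0.689 mol/dm³.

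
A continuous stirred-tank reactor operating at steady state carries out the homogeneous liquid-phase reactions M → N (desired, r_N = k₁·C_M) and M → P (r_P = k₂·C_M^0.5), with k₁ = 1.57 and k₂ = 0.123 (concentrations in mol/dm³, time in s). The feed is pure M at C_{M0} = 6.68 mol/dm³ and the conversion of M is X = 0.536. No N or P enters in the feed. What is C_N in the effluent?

Exit C_M = C_{M0}(1−X) = 6.68×0.464 = 3.100 mol/dm³.
A CSTR operates uniformly at the exit composition, giving r_N = 4.866 and r_P = 0.2165 (each k·C_M^n at C_M = 3.100).
Fraction of consumed M going to N: r_N/(r_N+r_P) = 0.9574.
C_N = 0.9574·C_{M0}·X = 0.9574×6.68×0.536 = 3.43 mol/dm³.

3.43 mol/dm³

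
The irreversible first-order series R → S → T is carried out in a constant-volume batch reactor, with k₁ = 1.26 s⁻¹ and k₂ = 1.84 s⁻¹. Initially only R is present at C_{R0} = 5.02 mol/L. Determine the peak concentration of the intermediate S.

1.51 mol/L

Evaluating C_S at t_opt = ln(k₂/k₁)/(k₂−k₁) gives C_{S,max}/C_{R0} = (k₁/k₂)^[k₂/(k₂−k₁)].
= (1.26/1.84)^(1.84/(1.84−1.26)) = (0.6848)^(3.172) = 0.3008.
C_{S,max} = 0.3008×5.02 = 1.51 mol/L.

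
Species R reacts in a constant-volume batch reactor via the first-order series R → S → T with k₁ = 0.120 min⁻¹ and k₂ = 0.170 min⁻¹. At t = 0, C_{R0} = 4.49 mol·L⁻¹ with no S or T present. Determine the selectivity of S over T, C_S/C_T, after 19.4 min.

The intermediate concentration in a first-order A→B→C sequence is C_S = k₁C_{R0}(e^(−k₁t) − e^(−k₂t))/(k₂−k₁).
e^(−k₁t) = e^(−0.120×19.4) = e^(−2.328) = 0.09749; e^(−k₂t) = e^(−3.298) = 0.03696.
C_S = 0.120×4.49/(0.170−0.120) × (0.09749−0.03696) = 10.78×0.06053 = 0.6523 mol·L⁻¹.
C_R = C_{R0}e^(−k₁t) = 0.4377 mol·L⁻¹, so C_T = C_{R0}−C_R−C_S = 3.400 mol·L⁻¹; C_S/C_T = 0.192.

0.192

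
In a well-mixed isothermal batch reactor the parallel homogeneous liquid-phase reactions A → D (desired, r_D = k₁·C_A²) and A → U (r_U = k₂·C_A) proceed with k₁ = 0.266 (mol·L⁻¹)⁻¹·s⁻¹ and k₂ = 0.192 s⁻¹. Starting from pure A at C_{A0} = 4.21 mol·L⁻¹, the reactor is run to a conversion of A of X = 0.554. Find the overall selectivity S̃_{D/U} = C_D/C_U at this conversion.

4.05

C_A = C_{A0}(1−X) = 1.878 mol·L⁻¹.
Along a PFR/batch, dC_U/dC_A = −r_U/(r_D+r_U) = −k₂/(k₂+k₁·C_A).
Integrating from C_{A0} to C_A: C_U = (0.192/0.266)·ln[(0.192+0.266·4.21)/(0.192+0.266·1.88)] = 0.7218·ln(1.312/0.6915) = 0.4622 mol·L⁻¹.
Then C_D = (C_{A0}−C_A) − C_U = 2.332 − 0.4622 = 1.870 mol·L⁻¹.
S̃_{D/U} = C_D/C_U = 1.870/0.4622 = 4.05.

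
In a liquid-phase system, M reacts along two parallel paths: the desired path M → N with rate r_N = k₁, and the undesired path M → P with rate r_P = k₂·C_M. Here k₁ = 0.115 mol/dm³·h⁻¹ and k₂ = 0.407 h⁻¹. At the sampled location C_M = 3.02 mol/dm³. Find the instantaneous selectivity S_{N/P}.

0.0936

S_{N/P} = r_N/r_P = (k₁)/(k₂·C_M) = (k₁/k₂)·C_M⁻¹.
= (0.115) / (0.407×3.020) = 0.1150/1.229 = 0.0936.
The undesired path is higher order in M, so low C_M (CSTR or dilute feed) favours N.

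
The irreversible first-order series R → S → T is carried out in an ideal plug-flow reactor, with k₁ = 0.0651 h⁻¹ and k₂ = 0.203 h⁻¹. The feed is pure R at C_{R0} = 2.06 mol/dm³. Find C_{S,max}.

0.386 mol/dm³

For a first-order series the maximum intermediate yield is C_{S,max}/C_{R0} = (k₁/k₂)^[k₂/(k₂−k₁)].
= (0.0651/0.203)^(0.203/(0.203−0.0651)) = (0.3207)^(1.472) = 0.1875.
C_{S,max} = 0.1875×2.06 = 0.386 mol/dm³.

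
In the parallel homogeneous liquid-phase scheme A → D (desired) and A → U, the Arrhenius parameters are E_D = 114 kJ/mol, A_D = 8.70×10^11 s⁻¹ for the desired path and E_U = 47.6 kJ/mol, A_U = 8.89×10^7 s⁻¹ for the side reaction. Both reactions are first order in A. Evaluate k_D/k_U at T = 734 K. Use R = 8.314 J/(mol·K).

With equal orders, S_{D/U} = k_D/k_U = (A_D/A_U)·exp[(E_U−E_D)/(RT)].
(E_U−E_D)/(RT) = (47.6−114)×10³/(8.314×734) = -66400/6102 = -10.88.
k_D/k_U = (8.70×10^11/8.89×10^7)·exp(-10.88) = 9786 × 1.882×10^-5 = 0.184.
Since E_D > E_U, raising the temperature improves selectivity toward D.

0.184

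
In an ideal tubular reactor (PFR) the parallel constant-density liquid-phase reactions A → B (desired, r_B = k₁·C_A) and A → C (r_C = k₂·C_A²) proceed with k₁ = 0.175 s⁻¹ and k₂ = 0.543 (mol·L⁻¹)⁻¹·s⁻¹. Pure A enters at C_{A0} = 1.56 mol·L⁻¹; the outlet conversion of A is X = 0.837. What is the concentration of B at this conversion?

C_A = C_{A0}(1−X) = 0.2543 mol·L⁻¹.
Along a PFR/batch, dC_B/dC_A = −r_B/(r_B+r_C) = −k₁/(k₁+k₂·C_A).
Integrating from C_{A0} to C_A: C_B = (0.175/0.543)·ln[(0.175+0.543·1.56)/(0.175+0.543·0.254)] = 0.3223·ln(1.022/0.3131) = 0.3813 mol·L⁻¹.

0.381 mol·L⁻¹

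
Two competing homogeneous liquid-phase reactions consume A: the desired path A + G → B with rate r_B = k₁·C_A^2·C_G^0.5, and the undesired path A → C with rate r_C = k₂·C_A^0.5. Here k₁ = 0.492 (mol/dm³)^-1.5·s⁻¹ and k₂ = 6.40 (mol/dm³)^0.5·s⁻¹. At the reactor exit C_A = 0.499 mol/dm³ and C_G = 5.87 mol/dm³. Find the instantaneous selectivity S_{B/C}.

0.0657

S_{B/C} = r_B/r_C = (k₁·C_A^2·C_G^0.5)/(k₂·C_A^0.5) = (k₁/k₂)·C_A^1.5·C_G^0.5.
= (0.492×0.4990^2×5.870^0.5) / (6.40×0.4990^0.5) = 0.2968/4.521 = 0.0657.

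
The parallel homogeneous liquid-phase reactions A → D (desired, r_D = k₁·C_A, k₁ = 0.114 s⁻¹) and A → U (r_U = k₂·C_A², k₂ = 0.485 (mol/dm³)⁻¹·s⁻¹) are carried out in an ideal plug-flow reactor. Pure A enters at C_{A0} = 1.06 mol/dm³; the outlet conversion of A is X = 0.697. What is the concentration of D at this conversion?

C_A = C_{A0}(1−X) = 0.3212 mol/dm³.
Along a PFR/batch, dC_D/dC_A = −r_D/(r_D+r_U) = −k₁/(k₁+k₂·C_A).
Integrating from C_{A0} to C_A: C_D = (0.114/0.485)·ln[(0.114+0.485·1.06)/(0.114+0.485·0.321)] = 0.2351·ln(0.6281/0.2698) = 0.1986 mol/dm³.

0.199 mol/dm³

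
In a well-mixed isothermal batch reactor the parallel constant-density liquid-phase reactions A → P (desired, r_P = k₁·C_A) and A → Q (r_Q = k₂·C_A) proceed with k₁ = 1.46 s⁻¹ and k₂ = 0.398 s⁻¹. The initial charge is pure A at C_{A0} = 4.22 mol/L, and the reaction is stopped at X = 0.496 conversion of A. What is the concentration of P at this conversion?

C_A = C_{A0}(1−X) = 2.127 mol/L.
Both paths are first order in A, so the instantaneous fraction to P is constant: dC_P/d(−C_A) = k₁/(k₁+k₂) = 0.7858.
C_P = 0.7858·(C_{A0}−C_A) = 0.7858×2.093 = 1.64 mol/L.

1.64 mol/L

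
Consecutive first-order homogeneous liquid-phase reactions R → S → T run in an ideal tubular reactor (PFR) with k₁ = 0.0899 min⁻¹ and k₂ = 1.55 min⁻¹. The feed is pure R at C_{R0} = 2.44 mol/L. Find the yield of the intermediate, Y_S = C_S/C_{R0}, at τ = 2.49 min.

0.0479

Solving the coupled first-order balances gives C_S(τ) = [k₁/(k₂−k₁)]·C_{R0}·(e^(−k₁τ) − e^(−k₂τ)).
e^(−k₁τ) = e^(−0.0899×2.49) = e^(−0.2239) = 0.7994; e^(−k₂τ) = e^(−3.860) = 0.02108.
C_S = 0.0899×2.44/(1.55−0.0899) × (0.7994−0.02108) = 0.1502×0.7784 = 0.1169 mol/L.
Y_S = C_S/C_{R0} = 0.1169/2.44 = 0.0479.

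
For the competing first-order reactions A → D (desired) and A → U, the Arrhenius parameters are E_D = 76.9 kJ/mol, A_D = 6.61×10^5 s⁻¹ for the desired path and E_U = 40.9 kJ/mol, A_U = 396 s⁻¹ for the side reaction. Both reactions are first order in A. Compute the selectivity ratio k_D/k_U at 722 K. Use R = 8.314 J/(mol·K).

4.15

k_D/k_U = (A_D/A_U)·exp[−(E_D−E_U)/(RT)] = (A_D/A_U)·exp[(E_U−E_D)/(RT)].
(E_U−E_D)/(RT) = (40.9−76.9)×10³/(8.314×722) = -36000/6003 = -5.997.
k_D/k_U = (6.61×10^5/396)·exp(-5.997) = 1669 × 0.002485 = 4.15.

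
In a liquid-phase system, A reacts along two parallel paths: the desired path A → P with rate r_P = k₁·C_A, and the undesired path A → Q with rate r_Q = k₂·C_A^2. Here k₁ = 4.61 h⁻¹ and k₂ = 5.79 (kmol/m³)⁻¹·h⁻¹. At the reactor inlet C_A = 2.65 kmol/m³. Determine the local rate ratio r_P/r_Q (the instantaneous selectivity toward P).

S_{P/Q} = r_P/r_Q = (k₁·C_A)/(k₂·C_A^2) = (k₁/k₂)·C_A⁻¹.
= (4.61×2.650) / (5.79×2.650^2) = 12.22/40.66 = 0.300.
The undesired path is higher order in A, so low C_A (CSTR or dilute feed) favours P.

0.300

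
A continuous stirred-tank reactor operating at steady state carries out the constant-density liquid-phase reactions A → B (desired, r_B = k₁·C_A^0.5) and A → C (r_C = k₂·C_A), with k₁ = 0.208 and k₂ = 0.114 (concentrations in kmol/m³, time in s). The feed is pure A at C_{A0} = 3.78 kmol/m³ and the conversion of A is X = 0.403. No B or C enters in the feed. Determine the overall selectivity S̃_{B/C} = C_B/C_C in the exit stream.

Exit C_A = C_{A0}(1−X) = 3.78×0.597 = 2.257 kmol/m³.
In a CSTR the entire volume is at exit conditions, so r_B = 0.208×2.257^0.5 = 0.3125 and r_C = 0.114×2.257 = 0.2573.
Overall selectivity = C_B/C_C = r_Bτ/(r_Cτ) = r_B/r_C = 1.21.

1.21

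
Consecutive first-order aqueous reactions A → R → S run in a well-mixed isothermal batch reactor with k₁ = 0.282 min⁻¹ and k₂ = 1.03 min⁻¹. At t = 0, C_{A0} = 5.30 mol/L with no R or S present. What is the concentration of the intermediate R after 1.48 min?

The intermediate concentration in a first-order A→B→C sequence is C_R = k₁C_{A0}(e^(−k₁t) − e^(−k₂t))/(k₂−k₁).
e^(−k₁t) = e^(−0.282×1.48) = e^(−0.4174) = 0.6588; e^(−k₂t) = e^(−1.524) = 0.2178.
C_R = 0.282×5.30/(1.03−0.282) × (0.6588−0.2178) = 1.998×0.4410 = 0.8812 mol/L.

0.881 mol/L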